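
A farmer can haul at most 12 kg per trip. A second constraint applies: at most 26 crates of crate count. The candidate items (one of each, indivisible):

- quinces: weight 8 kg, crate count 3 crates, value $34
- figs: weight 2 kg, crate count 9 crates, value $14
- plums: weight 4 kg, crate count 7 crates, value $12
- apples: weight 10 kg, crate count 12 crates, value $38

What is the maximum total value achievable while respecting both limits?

Feasible sets respecting both limits:
- figs+apples: weight 12, crate count 21, value 52
- quinces+figs: weight 10, crate count 12, value 48
- quinces+plums: weight 12, crate count 10, value 46
Best: $52.

$52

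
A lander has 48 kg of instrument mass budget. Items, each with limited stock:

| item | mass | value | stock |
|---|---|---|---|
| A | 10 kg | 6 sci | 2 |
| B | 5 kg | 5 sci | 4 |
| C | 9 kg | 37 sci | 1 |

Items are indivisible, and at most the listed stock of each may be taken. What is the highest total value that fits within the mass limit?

64 sci

Best selections within mass 48 and stock limits:
- 2×A + 3×B + 1×C: mass 44, value 64
- 1×A + 4×B + 1×C: mass 39, value 63
- 2×A + 2×B + 1×C: mass 39, value 59
- 1×A + 3×B + 1×C: mass 34, value 58
Best: 64 sci.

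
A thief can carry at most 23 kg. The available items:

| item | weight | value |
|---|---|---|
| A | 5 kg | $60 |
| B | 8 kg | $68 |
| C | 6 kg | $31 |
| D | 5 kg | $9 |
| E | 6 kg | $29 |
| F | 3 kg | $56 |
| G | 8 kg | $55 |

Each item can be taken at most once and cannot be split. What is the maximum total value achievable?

$215

Check high-value combinations within 23 kg:
- A+B+C+F: weight 5+8+6+3=22, value 60+68+31+56=215
- A+B+E+F: weight 5+8+6+3=22, value 60+68+29+56=213
- A+C+F+G: weight 5+6+3+8=22, value 60+31+56+55=202
- A+E+F+G: weight 5+6+3+8=22, value 60+29+56+55=200
- A+B+D+F: weight 5+8+5+3=21, value 60+68+9+56=193
Best: $215.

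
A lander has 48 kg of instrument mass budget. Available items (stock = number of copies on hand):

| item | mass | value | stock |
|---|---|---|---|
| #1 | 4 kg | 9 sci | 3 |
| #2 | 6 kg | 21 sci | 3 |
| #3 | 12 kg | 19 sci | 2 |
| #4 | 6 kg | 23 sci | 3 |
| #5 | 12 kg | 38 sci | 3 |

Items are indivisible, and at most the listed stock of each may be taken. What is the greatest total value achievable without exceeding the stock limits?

Top feasible selections:
- 3×#2 + 3×#4 + 1×#5: mass 48, value 170
- 1×#2 + 3×#4 + 2×#5: mass 48, value 166
Best: 170 sci.

170 sci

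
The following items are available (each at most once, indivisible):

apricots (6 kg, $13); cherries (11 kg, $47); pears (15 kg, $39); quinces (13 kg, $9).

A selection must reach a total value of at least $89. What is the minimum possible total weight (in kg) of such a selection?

32

Subsets with value ≥ 89, sorted by total weight:
- apricots+cherries+pears: weight 32, value 99
- cherries+pears+quinces: weight 39, value 95
- apricots+cherries+pears+quinces: weight 45, value 108
Minimum weight: 32 kg.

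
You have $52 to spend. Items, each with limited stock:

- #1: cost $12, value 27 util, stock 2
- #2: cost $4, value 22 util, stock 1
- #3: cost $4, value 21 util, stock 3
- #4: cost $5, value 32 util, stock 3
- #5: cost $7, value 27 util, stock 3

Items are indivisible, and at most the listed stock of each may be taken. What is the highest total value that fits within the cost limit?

Top feasible selections:
- 1×#2 + 3×#3 + 3×#4 + 3×#5: cost 52, value 262
- 1×#2 + 2×#3 + 3×#4 + 3×#5: cost 48, value 241
- 3×#3 + 3×#4 + 3×#5: cost 48, value 240
Best: 262 util.

262 util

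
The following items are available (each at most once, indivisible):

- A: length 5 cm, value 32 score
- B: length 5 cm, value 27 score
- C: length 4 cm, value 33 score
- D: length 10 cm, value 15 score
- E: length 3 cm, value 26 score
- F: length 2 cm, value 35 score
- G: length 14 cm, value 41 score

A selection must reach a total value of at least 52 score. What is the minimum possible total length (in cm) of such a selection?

Subsets with value ≥ 52, sorted by total length:
- E+F: length 5, value 61
- C+F: length 6, value 68
- A+F: length 7, value 67
Minimum length: 5 cm.

5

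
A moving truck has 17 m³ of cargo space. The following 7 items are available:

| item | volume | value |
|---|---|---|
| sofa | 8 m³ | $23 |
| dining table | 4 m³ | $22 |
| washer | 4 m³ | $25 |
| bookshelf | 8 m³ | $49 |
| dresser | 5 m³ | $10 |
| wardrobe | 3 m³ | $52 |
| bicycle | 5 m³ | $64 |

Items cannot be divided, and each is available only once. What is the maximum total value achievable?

$165

Check high-value combinations within 17 m³:
- bookshelf+wardrobe+bicycle: volume 8+3+5=16, value 49+52+64=165
- dining table+washer+wardrobe+bicycle: volume 4+4+3+5=16, value 22+25+52+64=163
- washer+dresser+wardrobe+bicycle: volume 4+5+3+5=17, value 25+10+52+64=151
Best: $165.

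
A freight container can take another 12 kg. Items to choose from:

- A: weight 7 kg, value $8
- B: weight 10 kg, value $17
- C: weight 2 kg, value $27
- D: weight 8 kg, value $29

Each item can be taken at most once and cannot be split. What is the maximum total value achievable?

This is a 0/1 knapsack; check combinations near the capacity.
- C+D: weight 2+8=10, value 27+29=56
- B+C: weight 10+2=12, value 17+27=44
- A+C: weight 7+2=9, value 8+27=35
- D: weight 8, value 29
- C: weight 2, value 27
Best: $56.

$56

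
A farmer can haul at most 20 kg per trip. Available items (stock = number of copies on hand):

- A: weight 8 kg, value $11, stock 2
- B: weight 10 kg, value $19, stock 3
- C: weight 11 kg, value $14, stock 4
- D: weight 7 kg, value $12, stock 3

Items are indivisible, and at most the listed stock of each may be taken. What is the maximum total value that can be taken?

$38

Best selections within weight 20 and stock limits:
- 2×B: weight 20, value 38
- 1×B + 1×D: weight 17, value 31
- 1×A + 1×B: weight 18, value 30
Best: $38.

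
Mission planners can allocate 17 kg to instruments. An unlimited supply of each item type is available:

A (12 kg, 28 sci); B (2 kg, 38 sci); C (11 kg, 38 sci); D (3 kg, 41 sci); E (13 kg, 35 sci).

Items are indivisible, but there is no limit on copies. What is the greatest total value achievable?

Best value-per-unit is B at 38/2; filling with it alone gives 8×38 = 304.
Optimal mix: 7×B + 1×D → mass 17, value 307.

307 sci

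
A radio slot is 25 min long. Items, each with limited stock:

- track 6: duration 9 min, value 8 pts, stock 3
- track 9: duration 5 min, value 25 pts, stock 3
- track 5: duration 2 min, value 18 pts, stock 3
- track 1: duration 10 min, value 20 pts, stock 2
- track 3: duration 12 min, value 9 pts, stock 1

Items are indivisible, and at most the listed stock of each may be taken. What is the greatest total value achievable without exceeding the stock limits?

129 pts

Top feasible selections:
- 3×track 9 + 3×track 5: duration 21, value 129
- 1×track 6 + 2×track 9 + 3×track 5: duration 25, value 112
- 3×track 9 + 2×track 5: duration 19, value 111
- 2×track 9 + 2×track 5 + 1×track 1: duration 24, value 106
Best: 129 pts.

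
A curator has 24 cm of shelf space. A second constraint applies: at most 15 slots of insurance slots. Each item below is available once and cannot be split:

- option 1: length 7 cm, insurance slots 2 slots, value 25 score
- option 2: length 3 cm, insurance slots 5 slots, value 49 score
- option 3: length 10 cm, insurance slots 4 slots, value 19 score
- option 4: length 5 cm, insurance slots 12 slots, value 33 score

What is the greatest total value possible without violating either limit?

Feasible sets respecting both limits:
- option 1+option 2+option 3: length 20, insurance slots 11, value 93
- option 1+option 2: length 10, insurance slots 7, value 74
- option 2+option 3: length 13, insurance slots 9, value 68
Best: 93 score.

93 score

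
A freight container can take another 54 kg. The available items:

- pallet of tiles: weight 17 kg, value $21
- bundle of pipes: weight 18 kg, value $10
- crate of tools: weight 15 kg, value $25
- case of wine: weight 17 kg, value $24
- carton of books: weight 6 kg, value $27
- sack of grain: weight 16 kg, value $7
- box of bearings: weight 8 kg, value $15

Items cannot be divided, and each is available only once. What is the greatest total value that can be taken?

Check high-value combinations within 54 kg:
- crate of tools+case of wine+carton of books+box of bearings: weight 15+17+6+8=46, value 25+24+27+15=91
- pallet of tiles+crate of tools+carton of books+box of bearings: weight 17+15+6+8=46, value 21+25+27+15=88
- pallet of tiles+case of wine+carton of books+box of bearings: weight 17+17+6+8=48, value 21+24+27+15=87
Best: $91.

$91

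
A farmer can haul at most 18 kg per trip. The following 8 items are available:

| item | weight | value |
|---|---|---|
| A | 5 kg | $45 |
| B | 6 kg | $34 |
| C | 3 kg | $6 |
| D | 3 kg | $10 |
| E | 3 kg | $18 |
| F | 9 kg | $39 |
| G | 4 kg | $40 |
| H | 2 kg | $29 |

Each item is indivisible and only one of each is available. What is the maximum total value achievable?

This is a 0/1 knapsack; check combinations near the capacity.
- A+B+G+H: weight 5+6+4+2=17, value 45+34+40+29=148
- A+D+E+G+H: weight 5+3+3+4+2=17, value 45+10+18+40+29=142
- A+C+E+G+H: weight 5+3+3+4+2=17, value 45+6+18+40+29=138
Best: $148.

$148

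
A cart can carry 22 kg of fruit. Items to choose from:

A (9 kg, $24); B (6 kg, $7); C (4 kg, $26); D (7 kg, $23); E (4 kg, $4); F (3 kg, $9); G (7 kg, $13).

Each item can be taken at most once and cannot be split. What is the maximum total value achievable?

$73

Check high-value combinations within 22 kg:
- A+C+D: weight 9+4+7=20, value 24+26+23=73
- C+D+F+G: weight 4+7+3+7=21, value 26+23+9+13=71
- A+B+C+F: weight 9+6+4+3=22, value 24+7+26+9=66
Best: $73.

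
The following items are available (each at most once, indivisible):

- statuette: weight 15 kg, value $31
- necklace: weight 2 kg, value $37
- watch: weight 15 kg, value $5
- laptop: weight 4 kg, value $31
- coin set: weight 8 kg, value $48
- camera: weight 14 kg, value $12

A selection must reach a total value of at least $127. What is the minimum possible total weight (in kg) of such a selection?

28

Subsets with value ≥ 127, sorted by total weight:
- necklace+laptop+coin set+camera: weight 28, value 128
- statuette+necklace+laptop+coin set: weight 29, value 147
- statuette+necklace+coin set+camera: weight 39, value 128
Minimum weight: 28 kg.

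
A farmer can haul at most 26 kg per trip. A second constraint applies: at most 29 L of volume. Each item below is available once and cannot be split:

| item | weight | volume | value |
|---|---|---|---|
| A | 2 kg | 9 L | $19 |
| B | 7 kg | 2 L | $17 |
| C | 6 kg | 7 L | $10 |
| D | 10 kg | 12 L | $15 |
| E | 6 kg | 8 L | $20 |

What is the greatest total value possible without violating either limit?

$66

Feasible sets respecting both limits:
- A+B+C+E: weight 21, volume 26, value 66
- A+B+E: weight 15, volume 19, value 56
- A+D+E: weight 18, volume 29, value 54
- B+D+E: weight 23, volume 22, value 52
Best: $66.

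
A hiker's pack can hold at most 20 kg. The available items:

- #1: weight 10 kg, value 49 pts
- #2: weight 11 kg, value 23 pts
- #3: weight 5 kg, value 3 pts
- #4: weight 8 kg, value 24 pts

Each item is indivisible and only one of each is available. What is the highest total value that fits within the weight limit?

Check high-value combinations within 20 kg:
- #1+#4: weight 10+8=18, value 49+24=73
- #1+#3: weight 10+5=15, value 49+3=52
- #1: weight 10, value 49
- #2+#4: weight 11+8=19, value 23+24=47
- #3+#4: weight 5+8=13, value 3+24=27
Best: 73 pts.

73 pts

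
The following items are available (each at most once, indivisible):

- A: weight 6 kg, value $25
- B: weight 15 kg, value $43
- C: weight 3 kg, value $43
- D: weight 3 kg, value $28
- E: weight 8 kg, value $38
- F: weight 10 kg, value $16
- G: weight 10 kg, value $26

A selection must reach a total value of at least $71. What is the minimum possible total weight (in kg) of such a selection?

Subsets with value ≥ 71, sorted by total weight:
- C+D: weight 6, value 71
- C+E: weight 11, value 81
- A+C+D: weight 12, value 96
- C+D+E: weight 14, value 109
Minimum weight: 6 kg.

6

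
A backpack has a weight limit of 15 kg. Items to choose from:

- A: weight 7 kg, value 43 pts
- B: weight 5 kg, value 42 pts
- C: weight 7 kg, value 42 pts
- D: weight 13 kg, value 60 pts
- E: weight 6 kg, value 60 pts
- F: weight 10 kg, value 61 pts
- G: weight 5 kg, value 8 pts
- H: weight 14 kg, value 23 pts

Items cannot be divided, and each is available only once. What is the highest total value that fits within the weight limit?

103 pts

Check high-value combinations within 15 kg:
- A+E: weight 7+6=13, value 43+60=103
- B+F: weight 5+10=15, value 42+61=103
- B+E: weight 5+6=11, value 42+60=102
- C+E: weight 7+6=13, value 42+60=102
- A+B: weight 7+5=12, value 43+42=85
Best: 103 pts.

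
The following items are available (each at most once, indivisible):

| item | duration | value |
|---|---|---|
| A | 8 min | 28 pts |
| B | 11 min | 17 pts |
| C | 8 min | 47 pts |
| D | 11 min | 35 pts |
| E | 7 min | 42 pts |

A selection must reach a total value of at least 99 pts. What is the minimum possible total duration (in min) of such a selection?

Subsets with value ≥ 99, sorted by total duration:
- A+C+E: duration 23, value 117
- C+D+E: duration 26, value 124
- B+C+E: duration 26, value 106
- A+D+E: duration 26, value 105
Minimum duration: 23 min.

23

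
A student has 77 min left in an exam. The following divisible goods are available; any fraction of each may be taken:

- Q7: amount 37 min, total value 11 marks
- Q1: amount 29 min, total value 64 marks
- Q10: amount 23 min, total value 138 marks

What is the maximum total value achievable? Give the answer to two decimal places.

Take in order of value per unit:
- Q10 (138/23 per unit): all 23 → value 138, running total 138.00
- Q1 (64/29 per unit): all 29 → value 64, running total 202.00
- Q7 (11/37 per unit): 25 of 37 → value 25×11/37 = 7.4324, running total 209.43
Total 209.43.

209.43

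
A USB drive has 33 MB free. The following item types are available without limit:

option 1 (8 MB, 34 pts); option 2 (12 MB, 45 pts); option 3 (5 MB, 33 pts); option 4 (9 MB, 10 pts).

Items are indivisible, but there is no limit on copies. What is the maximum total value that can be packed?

Best value-per-unit is option 3 at 33/5; filling with it alone gives 6×33 = 198.
Optimal mix: 1×option 1 + 5×option 3 → size 33, value 199.

199 pts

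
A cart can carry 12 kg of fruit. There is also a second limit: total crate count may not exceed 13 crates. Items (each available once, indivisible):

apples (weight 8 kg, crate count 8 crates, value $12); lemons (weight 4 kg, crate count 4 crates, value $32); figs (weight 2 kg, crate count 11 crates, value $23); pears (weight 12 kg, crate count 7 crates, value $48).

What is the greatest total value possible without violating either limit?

Feasible sets respecting both limits:
- pears: weight 12, crate count 7, value 48
- apples+lemons: weight 12, crate count 12, value 44
- lemons: weight 4, crate count 4, value 32
Best: $48.

$48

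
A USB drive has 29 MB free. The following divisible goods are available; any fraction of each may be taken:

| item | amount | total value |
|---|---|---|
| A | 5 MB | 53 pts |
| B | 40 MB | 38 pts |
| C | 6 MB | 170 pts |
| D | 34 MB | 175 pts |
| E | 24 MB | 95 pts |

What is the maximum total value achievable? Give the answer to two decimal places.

315.65

Take in order of value per unit:
- C (170/6 per unit): all 6 → value 170, running total 170.00
- A (53/5 per unit): all 5 → value 53, running total 223.00
- D (175/34 per unit): 18 of 34 → value 18×175/34 = 92.6471, running total 315.65
Total 315.65.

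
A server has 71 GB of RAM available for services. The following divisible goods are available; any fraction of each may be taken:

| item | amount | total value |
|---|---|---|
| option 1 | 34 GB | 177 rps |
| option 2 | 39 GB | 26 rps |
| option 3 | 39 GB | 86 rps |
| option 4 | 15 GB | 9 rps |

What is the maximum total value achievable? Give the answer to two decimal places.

258.59

Take in order of value per unit:
- option 1 (177/34 per unit): all 34 → value 177, running total 177.00
- option 3 (86/39 per unit): 37 of 39 → value 37×86/39 = 81.5897, running total 258.59
Total 258.59.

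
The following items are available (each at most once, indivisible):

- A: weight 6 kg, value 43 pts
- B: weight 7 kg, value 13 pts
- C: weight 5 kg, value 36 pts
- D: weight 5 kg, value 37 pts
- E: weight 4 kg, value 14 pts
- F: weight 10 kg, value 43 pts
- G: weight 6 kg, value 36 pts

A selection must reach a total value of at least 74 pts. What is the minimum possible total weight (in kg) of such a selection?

Subsets with value ≥ 74, sorted by total weight:
- A+D: weight 11, value 80
- A+C: weight 11, value 79
Minimum weight: 11 kg.

11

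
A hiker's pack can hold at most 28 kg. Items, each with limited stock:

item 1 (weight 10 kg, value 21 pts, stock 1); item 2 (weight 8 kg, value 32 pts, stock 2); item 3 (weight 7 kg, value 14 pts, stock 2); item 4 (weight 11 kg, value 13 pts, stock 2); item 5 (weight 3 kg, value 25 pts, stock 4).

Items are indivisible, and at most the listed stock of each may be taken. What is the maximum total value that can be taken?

164 pts

Top feasible selections:
- 2×item 2 + 4×item 5: weight 28, value 164
- 1×item 2 + 1×item 3 + 4×item 5: weight 27, value 146
- 2×item 2 + 3×item 5: weight 25, value 139
- 1×item 2 + 4×item 5: weight 20, value 132
Best: 164 pts.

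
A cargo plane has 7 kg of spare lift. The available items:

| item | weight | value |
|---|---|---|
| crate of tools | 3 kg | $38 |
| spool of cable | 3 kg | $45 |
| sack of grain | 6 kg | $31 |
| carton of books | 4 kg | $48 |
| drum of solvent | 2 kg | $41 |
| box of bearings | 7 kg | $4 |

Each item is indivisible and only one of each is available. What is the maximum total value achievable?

$93

Check high-value combinations within 7 kg:
- spool of cable+carton of books: weight 3+4=7, value 45+48=93
- carton of books+drum of solvent: weight 4+2=6, value 48+41=89
- spool of cable+drum of solvent: weight 3+2=5, value 45+41=86
- crate of tools+carton of books: weight 3+4=7, value 38+48=86
- crate of tools+spool of cable: weight 3+3=6, value 38+45=83
Best: $93.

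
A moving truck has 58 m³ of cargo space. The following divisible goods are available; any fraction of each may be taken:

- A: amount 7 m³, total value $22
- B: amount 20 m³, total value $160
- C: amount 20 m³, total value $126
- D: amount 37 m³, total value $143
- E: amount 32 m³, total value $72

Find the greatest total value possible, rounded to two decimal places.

355.57

Take in order of value per unit:
- B (160/20 per unit): all 20 → value 160, running total 160.00
- C (126/20 per unit): all 20 → value 126, running total 286.00
- D (143/37 per unit): 18 of 37 → value 18×143/37 = 69.5676, running total 355.57
Total 355.57.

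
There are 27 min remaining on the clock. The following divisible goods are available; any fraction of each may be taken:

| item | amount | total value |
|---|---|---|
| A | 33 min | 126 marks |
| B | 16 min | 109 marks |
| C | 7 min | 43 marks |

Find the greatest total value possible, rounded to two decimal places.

167.27

Take in order of value per unit:
- B (109/16 per unit): all 16 → value 109, running total 109.00
- C (43/7 per unit): all 7 → value 43, running total 152.00
- A (126/33 per unit): 4 of 33 → value 4×126/33 = 15.2727, running total 167.27
Total 167.27.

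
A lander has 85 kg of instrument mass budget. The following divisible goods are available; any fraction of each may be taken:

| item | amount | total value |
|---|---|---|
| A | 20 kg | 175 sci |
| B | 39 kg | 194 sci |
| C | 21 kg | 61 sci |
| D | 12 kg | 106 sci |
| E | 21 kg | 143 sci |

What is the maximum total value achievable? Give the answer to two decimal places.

Take in order of value per unit:
- D (106/12 per unit): all 12 → value 106, running total 106.00
- A (175/20 per unit): all 20 → value 175, running total 281.00
- E (143/21 per unit): all 21 → value 143, running total 424.00
- B (194/39 per unit): 32 of 39 → value 32×194/39 = 159.1795, running total 583.18
Total 583.18.

583.18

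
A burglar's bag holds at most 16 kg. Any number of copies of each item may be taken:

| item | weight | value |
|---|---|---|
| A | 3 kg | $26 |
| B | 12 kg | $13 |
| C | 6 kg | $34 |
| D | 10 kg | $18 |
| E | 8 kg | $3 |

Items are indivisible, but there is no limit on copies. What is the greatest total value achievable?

$130

Best value-per-unit is A at 26/3, and filling with it alone uses weight 5×3=15. No mix of the others beats 5×26 = 130.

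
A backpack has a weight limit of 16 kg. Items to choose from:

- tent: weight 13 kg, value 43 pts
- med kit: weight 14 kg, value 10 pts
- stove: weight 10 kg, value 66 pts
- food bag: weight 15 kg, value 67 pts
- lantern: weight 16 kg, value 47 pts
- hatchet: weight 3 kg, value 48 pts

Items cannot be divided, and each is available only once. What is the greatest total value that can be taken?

This is a 0/1 knapsack; check combinations near the capacity.
- stove+hatchet: weight 10+3=13, value 66+48=114
- tent+hatchet: weight 13+3=16, value 43+48=91
- food bag: weight 15, value 67
- stove: weight 10, value 66
- hatchet: weight 3, value 48
Best: 114 pts.

114 pts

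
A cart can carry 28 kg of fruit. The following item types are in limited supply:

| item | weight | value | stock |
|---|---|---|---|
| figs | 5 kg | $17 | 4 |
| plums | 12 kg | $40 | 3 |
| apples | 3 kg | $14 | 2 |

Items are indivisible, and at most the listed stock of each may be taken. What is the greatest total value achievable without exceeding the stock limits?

Top feasible selections:
- 2×figs + 1×plums + 2×apples: weight 28, value 102
- 4×figs + 2×apples: weight 26, value 96
Best: $102.

$102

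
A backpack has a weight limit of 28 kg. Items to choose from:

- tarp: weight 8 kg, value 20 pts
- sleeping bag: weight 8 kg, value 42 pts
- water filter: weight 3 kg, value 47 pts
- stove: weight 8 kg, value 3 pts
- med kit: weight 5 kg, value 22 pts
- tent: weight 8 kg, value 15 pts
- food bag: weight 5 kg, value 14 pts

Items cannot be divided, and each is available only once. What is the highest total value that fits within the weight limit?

131 pts

This is a 0/1 knapsack; check combinations near the capacity.
- tarp+sleeping bag+water filter+med kit: weight 8+8+3+5=24, value 20+42+47+22=131
- sleeping bag+water filter+med kit+tent: weight 8+3+5+8=24, value 42+47+22+15=126
- sleeping bag+water filter+med kit+food bag: weight 8+3+5+5=21, value 42+47+22+14=125
- tarp+sleeping bag+water filter+tent: weight 8+8+3+8=27, value 20+42+47+15=124
Best: 131 pts.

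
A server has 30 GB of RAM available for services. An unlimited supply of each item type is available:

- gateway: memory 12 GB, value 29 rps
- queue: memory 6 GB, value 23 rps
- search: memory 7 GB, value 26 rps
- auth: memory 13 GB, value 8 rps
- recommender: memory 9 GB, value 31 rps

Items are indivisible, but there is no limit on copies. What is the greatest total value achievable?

Best value-per-unit is queue at 23/6, and filling with it alone uses memory 5×6=30. No mix of the others beats 5×23 = 115.

115 rps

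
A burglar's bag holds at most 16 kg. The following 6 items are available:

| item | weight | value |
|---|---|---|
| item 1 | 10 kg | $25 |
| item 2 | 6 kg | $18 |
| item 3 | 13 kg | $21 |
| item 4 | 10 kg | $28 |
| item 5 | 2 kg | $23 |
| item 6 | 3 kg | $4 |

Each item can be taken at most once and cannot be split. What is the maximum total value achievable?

$55

Check high-value combinations within 16 kg:
- item 4+item 5+item 6: weight 10+2+3=15, value 28+23+4=55
- item 1+item 5+item 6: weight 10+2+3=15, value 25+23+4=52
- item 4+item 5: weight 10+2=12, value 28+23=51
- item 1+item 5: weight 10+2=12, value 25+23=48
Best: $55.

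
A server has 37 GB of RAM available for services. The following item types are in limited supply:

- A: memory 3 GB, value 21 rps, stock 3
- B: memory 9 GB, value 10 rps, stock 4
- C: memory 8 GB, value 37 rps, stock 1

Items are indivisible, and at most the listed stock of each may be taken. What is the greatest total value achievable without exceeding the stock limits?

120 rps

Top feasible selections:
- 3×A + 2×B + 1×C: memory 35, value 120
- 3×A + 1×B + 1×C: memory 26, value 110
- 3×A + 1×C: memory 17, value 100
- 2×A + 2×B + 1×C: memory 32, value 99
Best: 120 rps.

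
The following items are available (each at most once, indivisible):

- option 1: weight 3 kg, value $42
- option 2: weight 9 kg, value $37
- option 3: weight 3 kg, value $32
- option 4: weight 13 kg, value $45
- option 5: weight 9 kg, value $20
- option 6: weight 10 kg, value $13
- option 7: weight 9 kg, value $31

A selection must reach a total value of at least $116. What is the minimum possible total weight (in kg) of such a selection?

19

Subsets with value ≥ 116, sorted by total weight:
- option 1+option 3+option 4: weight 19, value 119
- option 1+option 2+option 3+option 7: weight 24, value 142
Minimum weight: 19 kg.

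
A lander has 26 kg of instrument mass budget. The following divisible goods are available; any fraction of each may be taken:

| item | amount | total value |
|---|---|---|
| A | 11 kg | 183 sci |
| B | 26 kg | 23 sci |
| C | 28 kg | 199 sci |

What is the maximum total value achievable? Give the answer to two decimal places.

289.61

Take in order of value per unit:
- A (183/11 per unit): all 11 → value 183, running total 183.00
- C (199/28 per unit): 15 of 28 → value 15×199/28 = 106.6071, running total 289.61
Total 289.61.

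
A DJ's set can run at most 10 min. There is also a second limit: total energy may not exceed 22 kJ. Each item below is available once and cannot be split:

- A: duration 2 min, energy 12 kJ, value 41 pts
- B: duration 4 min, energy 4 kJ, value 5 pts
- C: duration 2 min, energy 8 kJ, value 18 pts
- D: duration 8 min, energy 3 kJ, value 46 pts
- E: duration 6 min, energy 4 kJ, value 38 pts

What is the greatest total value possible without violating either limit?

87 pts

Feasible sets respecting both limits:
- A+D: duration 10, energy 15, value 87
- A+E: duration 8, energy 16, value 79
- C+D: duration 10, energy 11, value 64
- A+C: duration 4, energy 20, value 59
Best: 87 pts.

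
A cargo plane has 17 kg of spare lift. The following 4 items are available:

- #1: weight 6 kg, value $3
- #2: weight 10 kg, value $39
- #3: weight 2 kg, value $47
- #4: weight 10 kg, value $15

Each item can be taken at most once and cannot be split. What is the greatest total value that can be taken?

$86

Check high-value combinations within 17 kg:
- #2+#3: weight 10+2=12, value 39+47=86
- #3+#4: weight 2+10=12, value 47+15=62
- #1+#3: weight 6+2=8, value 3+47=50
- #3: weight 2, value 47
Best: $86.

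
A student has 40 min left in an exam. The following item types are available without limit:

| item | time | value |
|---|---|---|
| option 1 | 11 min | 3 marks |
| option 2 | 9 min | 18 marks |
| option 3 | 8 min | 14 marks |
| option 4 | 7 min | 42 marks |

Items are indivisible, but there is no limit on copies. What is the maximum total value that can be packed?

Best value-per-unit is option 4 at 42/7, and filling with it alone uses time 5×7=35. No mix of the others beats 5×42 = 210.

210 marks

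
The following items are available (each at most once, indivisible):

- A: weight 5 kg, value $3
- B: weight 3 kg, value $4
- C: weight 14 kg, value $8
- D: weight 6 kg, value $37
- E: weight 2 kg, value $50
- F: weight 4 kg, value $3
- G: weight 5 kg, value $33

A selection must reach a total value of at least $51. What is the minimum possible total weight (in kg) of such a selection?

Subsets with value ≥ 51, sorted by total weight:
- B+E: weight 5, value 54
- E+F: weight 6, value 53
- E+G: weight 7, value 83
- A+E: weight 7, value 53
Minimum weight: 5 kg.

5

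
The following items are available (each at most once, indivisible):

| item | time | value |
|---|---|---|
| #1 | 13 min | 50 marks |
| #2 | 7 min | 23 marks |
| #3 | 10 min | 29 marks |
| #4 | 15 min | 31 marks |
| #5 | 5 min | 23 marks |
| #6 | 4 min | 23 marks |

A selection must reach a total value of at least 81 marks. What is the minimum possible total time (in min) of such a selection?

22

Subsets with value ≥ 81, sorted by total time:
- #1+#5+#6: time 22, value 96
- #1+#2+#6: time 24, value 96
- #1+#2+#5: time 25, value 96
- #2+#3+#5+#6: time 26, value 98
Minimum time: 22 min.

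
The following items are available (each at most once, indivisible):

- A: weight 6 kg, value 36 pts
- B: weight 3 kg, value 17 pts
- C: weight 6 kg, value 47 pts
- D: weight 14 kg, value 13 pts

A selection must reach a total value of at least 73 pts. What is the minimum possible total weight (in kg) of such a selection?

12

Subsets with value ≥ 73, sorted by total weight:
- A+C: weight 12, value 83
- A+B+C: weight 15, value 100
Minimum weight: 12 kg.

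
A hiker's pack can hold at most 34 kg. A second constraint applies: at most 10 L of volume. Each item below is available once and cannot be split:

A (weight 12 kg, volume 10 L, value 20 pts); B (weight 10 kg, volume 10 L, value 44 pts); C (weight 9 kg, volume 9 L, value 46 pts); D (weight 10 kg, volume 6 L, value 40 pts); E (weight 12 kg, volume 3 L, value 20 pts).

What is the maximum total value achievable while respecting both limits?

Feasible sets respecting both limits:
- D+E: weight 22, volume 9, value 60
- C: weight 9, volume 9, value 46
- B: weight 10, volume 10, value 44
- D: weight 10, volume 6, value 40
Best: 60 pts.

60 pts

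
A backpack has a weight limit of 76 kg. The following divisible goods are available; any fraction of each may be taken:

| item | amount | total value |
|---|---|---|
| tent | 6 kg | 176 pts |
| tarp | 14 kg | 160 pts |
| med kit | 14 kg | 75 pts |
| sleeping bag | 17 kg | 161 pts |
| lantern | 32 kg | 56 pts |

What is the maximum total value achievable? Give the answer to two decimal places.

Take in order of value per unit:
- tent (176/6 per unit): all 6 → value 176, running total 176.00
- tarp (160/14 per unit): all 14 → value 160, running total 336.00
- sleeping bag (161/17 per unit): all 17 → value 161, running total 497.00
- med kit (75/14 per unit): all 14 → value 75, running total 572.00
- lantern (56/32 per unit): 25 of 32 → value 25×56/32 = 43.7500, running total 615.75
Total 615.75.

615.75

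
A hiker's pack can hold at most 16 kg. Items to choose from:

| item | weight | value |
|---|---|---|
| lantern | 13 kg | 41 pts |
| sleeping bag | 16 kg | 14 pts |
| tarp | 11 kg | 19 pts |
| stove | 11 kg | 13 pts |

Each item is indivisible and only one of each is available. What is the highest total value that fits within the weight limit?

41 pts

Check high-value combinations within 16 kg:
- lantern: weight 13, value 41
- tarp: weight 11, value 19
- sleeping bag: weight 16, value 14
- stove: weight 11, value 13
Best: 41 pts.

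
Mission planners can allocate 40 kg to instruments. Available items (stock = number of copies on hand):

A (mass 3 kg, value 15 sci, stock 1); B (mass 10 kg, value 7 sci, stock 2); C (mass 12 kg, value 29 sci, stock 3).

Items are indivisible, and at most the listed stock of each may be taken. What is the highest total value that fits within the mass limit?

Top feasible selections:
- 1×A + 3×C: mass 39, value 102
- 3×C: mass 36, value 87
- 1×A + 1×B + 2×C: mass 37, value 80
- 1×A + 2×C: mass 27, value 73
Best: 102 sci.

102 sci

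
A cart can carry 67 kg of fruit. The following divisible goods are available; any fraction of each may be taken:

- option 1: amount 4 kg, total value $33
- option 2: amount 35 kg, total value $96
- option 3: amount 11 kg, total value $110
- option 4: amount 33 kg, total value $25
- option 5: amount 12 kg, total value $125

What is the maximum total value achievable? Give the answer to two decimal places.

367.79

Take in order of value per unit:
- option 5 (125/12 per unit): all 12 → value 125, running total 125.00
- option 3 (110/11 per unit): all 11 → value 110, running total 235.00
- option 1 (33/4 per unit): all 4 → value 33, running total 268.00
- option 2 (96/35 per unit): all 35 → value 96, running total 364.00
- option 4 (25/33 per unit): 5 of 33 → value 5×25/33 = 3.7879, running total 367.79
Total 367.79.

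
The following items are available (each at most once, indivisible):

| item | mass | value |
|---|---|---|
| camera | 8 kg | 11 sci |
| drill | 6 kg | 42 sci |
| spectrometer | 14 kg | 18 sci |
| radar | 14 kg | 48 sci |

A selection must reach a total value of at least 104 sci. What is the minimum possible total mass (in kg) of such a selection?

Subsets with value ≥ 104, sorted by total mass:
- drill+spectrometer+radar: mass 34, value 108
- camera+drill+spectrometer+radar: mass 42, value 119
Minimum mass: 34 kg.

34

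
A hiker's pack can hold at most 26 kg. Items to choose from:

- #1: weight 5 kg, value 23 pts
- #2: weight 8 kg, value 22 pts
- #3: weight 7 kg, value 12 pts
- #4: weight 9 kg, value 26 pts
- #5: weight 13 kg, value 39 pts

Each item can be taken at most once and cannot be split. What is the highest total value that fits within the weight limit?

84 pts

This is a 0/1 knapsack; check combinations near the capacity.
- #1+#2+#5: weight 5+8+13=26, value 23+22+39=84
- #1+#3+#5: weight 5+7+13=25, value 23+12+39=74
- #1+#2+#4: weight 5+8+9=22, value 23+22+26=71
- #4+#5: weight 9+13=22, value 26+39=65
- #1+#5: weight 5+13=18, value 23+39=62
Best: 84 pts.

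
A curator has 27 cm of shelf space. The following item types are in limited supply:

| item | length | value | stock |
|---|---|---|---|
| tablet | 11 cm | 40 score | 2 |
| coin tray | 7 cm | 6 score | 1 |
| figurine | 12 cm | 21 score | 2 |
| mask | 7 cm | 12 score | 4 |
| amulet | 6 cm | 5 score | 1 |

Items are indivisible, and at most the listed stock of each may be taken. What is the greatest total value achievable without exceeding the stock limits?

80 score

Best selections within length 27 and stock limits:
- 2×tablet: length 22, value 80
- 1×tablet + 2×mask: length 25, value 64
Best: 80 score.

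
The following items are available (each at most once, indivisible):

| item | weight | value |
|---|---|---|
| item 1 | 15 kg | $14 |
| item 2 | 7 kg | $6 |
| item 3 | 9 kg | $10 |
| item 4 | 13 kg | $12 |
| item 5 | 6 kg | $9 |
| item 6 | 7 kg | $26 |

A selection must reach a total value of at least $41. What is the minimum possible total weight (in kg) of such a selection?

Subsets with value ≥ 41, sorted by total weight:
- item 2+item 5+item 6: weight 20, value 41
- item 3+item 5+item 6: weight 22, value 45
Minimum weight: 20 kg.

20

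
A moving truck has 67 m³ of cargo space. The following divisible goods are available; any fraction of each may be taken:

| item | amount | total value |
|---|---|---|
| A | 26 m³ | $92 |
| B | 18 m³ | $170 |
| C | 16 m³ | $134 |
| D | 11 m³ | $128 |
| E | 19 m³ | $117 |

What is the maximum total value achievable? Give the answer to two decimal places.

559.62

Take in order of value per unit:
- D (128/11 per unit): all 11 → value 128, running total 128.00
- B (170/18 per unit): all 18 → value 170, running total 298.00
- C (134/16 per unit): all 16 → value 134, running total 432.00
- E (117/19 per unit): all 19 → value 117, running total 549.00
- A (92/26 per unit): 3 of 26 → value 3×92/26 = 10.6154, running total 559.62
Total 559.62.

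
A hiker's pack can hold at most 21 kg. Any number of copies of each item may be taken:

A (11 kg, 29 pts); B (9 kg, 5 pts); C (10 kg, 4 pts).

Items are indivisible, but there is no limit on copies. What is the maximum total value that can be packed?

Best value-per-unit is A at 29/11; filling with it alone gives 1×29 = 29.
Optimal mix: 1×A + 1×B → weight 20, value 34.

34 pts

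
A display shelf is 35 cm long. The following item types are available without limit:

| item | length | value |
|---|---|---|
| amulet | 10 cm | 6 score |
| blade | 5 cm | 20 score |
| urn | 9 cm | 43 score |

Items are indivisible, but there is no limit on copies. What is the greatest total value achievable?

149 score

Best value-per-unit is urn at 43/9; filling with it alone gives 3×43 = 129.
Optimal mix: 1×blade + 3×urn → length 32, value 149.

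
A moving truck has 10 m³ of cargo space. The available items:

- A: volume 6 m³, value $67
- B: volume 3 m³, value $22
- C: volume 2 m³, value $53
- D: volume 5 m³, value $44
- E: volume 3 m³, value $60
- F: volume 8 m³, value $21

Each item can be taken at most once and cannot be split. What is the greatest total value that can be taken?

Check high-value combinations within 10 m³:
- C+D+E: volume 2+5+3=10, value 53+44+60=157
- B+C+E: volume 3+2+3=8, value 22+53+60=135
- A+E: volume 6+3=9, value 67+60=127
Best: $157.

$157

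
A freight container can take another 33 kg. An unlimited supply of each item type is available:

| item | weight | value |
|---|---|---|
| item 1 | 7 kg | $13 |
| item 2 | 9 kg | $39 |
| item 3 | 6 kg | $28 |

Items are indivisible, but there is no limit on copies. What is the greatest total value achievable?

$151

Best value-per-unit is item 3 at 28/6; filling with it alone gives 5×28 = 140.
Optimal mix: 1×item 2 + 4×item 3 → weight 33, value 151.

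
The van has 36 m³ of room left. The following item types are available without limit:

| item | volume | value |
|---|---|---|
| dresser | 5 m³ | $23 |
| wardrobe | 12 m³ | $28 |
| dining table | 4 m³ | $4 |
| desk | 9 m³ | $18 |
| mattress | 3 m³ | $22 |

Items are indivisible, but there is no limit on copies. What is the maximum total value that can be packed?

Best value-per-unit is mattress at 22/3, and filling with it alone uses volume 12×3=36. No mix of the others beats 12×22 = 264.

$264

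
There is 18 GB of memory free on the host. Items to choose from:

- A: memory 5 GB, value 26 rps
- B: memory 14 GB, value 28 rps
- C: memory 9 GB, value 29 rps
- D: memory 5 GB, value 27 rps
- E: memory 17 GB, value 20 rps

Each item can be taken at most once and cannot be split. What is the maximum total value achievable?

56 rps

Check high-value combinations within 18 GB:
- C+D: memory 9+5=14, value 29+27=56
- A+C: memory 5+9=14, value 26+29=55
- A+D: memory 5+5=10, value 26+27=53
- C: memory 9, value 29
Best: 56 rps.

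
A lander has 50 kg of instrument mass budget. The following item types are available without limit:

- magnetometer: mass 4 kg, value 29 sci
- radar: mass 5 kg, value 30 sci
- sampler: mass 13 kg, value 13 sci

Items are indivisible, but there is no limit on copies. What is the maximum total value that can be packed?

Best value-per-unit is magnetometer at 29/4; filling with it alone gives 12×29 = 348.
Optimal mix: 10×magnetometer + 2×radar → mass 50, value 350.

350 sci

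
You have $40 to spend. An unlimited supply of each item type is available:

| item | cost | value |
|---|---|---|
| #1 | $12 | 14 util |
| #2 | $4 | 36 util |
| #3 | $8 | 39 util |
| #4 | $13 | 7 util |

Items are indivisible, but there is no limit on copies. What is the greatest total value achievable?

Best value-per-unit is #2 at 36/4, and filling with it alone uses cost 10×4=40. No mix of the others beats 10×36 = 360.

360 util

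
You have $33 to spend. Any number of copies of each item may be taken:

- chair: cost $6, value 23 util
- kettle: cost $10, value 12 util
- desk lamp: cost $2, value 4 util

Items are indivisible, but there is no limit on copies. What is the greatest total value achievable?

119 util

Best value-per-unit is chair at 23/6; filling with it alone gives 5×23 = 115.
Optimal mix: 5×chair + 1×desk lamp → cost 32, value 119.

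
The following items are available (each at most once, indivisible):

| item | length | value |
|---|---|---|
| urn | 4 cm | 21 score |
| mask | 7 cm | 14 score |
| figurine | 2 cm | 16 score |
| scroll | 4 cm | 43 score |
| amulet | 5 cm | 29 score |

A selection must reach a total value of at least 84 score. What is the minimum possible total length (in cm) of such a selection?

11

Subsets with value ≥ 84, sorted by total length:
- figurine+scroll+amulet: length 11, value 88
- urn+scroll+amulet: length 13, value 93
Minimum length: 11 cm.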